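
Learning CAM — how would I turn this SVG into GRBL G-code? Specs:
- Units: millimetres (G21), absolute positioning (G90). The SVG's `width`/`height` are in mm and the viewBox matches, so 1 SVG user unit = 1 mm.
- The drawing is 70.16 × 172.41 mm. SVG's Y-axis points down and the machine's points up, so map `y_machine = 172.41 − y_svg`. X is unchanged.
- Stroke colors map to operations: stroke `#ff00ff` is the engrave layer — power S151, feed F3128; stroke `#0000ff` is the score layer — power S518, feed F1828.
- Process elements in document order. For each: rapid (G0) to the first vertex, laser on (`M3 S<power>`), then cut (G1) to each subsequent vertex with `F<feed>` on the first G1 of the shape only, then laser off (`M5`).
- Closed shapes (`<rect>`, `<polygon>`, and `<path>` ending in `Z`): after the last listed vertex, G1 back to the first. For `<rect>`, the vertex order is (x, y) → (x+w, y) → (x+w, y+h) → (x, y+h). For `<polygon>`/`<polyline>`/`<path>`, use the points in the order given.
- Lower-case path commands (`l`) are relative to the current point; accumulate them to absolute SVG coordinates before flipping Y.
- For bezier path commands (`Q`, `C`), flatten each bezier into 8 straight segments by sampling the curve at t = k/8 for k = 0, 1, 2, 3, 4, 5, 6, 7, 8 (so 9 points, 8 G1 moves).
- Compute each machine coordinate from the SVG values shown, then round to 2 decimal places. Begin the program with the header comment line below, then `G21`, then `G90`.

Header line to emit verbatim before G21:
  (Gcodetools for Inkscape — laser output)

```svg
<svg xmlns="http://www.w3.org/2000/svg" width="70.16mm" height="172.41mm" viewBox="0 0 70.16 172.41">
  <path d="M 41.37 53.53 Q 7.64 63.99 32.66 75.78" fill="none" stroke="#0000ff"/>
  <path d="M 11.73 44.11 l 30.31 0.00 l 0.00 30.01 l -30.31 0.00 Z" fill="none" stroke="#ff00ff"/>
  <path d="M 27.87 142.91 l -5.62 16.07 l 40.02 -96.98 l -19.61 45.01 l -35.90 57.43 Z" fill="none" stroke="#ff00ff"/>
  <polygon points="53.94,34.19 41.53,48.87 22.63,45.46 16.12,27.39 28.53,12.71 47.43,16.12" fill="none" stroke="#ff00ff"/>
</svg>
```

1 u = 1 mm; y_m = 172.41 − y.

[1] `<path>` quadratic bezier, #0000ff→score S518 F1828: (41.37,118.88) → (33.86,116.24) → (28.18,113.57) → (24.33,110.85) → (22.33,108.09) → (22.16,105.29) → (23.82,102.44) → (27.32,99.56) → (32.66,96.63)

[2] `<path>` rectangle, #ff00ff→engrave S151 F3128: (11.73,128.30) → (42.04,128.30) → (42.04,98.29) → (11.73,98.29) → (11.73,128.30) (closed)

[3] `<path>` closed polygon, #ff00ff→engrave S151 F3128: (27.87,29.50) → (22.25,13.43) → (62.27,110.41) → (42.66,65.40) → (6.76,7.97) → (27.87,29.50) (closed)

[4] `<polygon>` regular polygon, #ff00ff→engrave S151 F3128: (53.94,138.22) → (41.53,123.54) → (22.63,126.95) → (16.12,145.02) → (28.53,159.70) → (47.43,156.29) → (53.94,138.22) (closed)

(Gcodetools for Inkscape — laser output)
G21
G90
G0 X41.37 Y118.88
M3 S518
G1 X33.86 Y116.24 F1828
G1 X28.18 Y113.57
G1 X24.33 Y110.85
G1 X22.33 Y108.09
G1 X22.16 Y105.29
G1 X23.82 Y102.44
G1 X27.32 Y99.56
G1 X32.66 Y96.63
M5
G0 X11.73 Y128.30
M3 S151
G1 X42.04 Y128.30 F3128
G1 X42.04 Y98.29
G1 X11.73 Y98.29
G1 X11.73 Y128.30
M5
G0 X27.87 Y29.50
M3 S151
G1 X22.25 Y13.43 F3128
G1 X62.27 Y110.41
G1 X42.66 Y65.40
G1 X6.76 Y7.97
G1 X27.87 Y29.50
M5
G0 X53.94 Y138.22
M3 S151
G1 X41.53 Y123.54 F3128
G1 X22.63 Y126.95
G1 X16.12 Y145.02
G1 X28.53 Y159.70
G1 X47.43 Y156.29
G1 X53.94 Y138.22
M5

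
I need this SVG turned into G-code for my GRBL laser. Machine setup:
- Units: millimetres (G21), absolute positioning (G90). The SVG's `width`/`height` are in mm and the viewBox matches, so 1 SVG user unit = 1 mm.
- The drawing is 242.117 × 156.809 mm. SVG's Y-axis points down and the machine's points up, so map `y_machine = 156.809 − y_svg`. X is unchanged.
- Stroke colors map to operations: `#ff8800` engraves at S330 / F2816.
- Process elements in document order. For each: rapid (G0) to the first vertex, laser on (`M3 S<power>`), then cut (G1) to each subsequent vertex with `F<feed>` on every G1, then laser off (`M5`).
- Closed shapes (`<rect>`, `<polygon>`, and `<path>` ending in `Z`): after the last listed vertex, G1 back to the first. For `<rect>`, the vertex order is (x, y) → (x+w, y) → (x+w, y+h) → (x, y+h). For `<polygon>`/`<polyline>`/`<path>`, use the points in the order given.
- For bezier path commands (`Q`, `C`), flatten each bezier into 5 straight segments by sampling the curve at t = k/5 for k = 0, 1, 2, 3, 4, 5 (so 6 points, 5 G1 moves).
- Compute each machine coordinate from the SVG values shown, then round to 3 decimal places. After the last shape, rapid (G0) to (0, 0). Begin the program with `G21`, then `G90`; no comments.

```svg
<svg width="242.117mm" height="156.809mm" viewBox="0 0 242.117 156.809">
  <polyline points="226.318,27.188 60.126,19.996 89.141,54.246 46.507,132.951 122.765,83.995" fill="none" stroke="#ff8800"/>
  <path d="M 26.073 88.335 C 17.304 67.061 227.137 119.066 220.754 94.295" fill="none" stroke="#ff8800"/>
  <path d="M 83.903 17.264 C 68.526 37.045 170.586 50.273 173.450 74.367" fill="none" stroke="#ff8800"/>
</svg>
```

Since the viewBox matches the mm dimensions, user units are millimetres directly. The only transform is the Y-flip y_m = 156.809 − y_svg.

Shape 1 is a open polyline drawn with `<polyline>`. Its stroke #ff8800 means engrave at S330, F2816. After flipping Y the toolpath is (226.318,129.621) → (60.126,136.813) → (89.141,102.563) → (46.507,23.858) → (122.765,72.814).

Shape 2 is a cubic bezier drawn with `<path>`. Its stroke #ff8800 means engrave at S330, F2816. After flipping Y the toolpath is (26.073,68.474) → (43.565,73.645) → (92.651,68.432) → (152.458,60.038) → (202.116,55.664) → (220.754,62.514).

Shape 3 is a cubic bezier drawn with `<path>`. Its stroke #ff8800 means engrave at S330, F2816. After flipping Y the toolpath is (83.903,139.545) → (87.036,128.323) → (107.956,117.838) → (136.264,107.254) → (161.561,95.734) → (173.450,82.442).

G21
G90
G0 X226.318 Y129.621
M3 S330
G1 X60.126 Y136.813 F2816
G1 X89.141 Y102.563 F2816
G1 X46.507 Y23.858 F2816
G1 X122.765 Y72.814 F2816
M5
G0 X26.073 Y68.474
M3 S330
G1 X43.565 Y73.645 F2816
G1 X92.651 Y68.432 F2816
G1 X152.458 Y60.038 F2816
G1 X202.116 Y55.664 F2816
G1 X220.754 Y62.514 F2816
M5
G0 X83.903 Y139.545
M3 S330
G1 X87.036 Y128.323 F2816
G1 X107.956 Y117.838 F2816
G1 X136.264 Y107.254 F2816
G1 X161.561 Y95.734 F2816
G1 X173.450 Y82.442 F2816
M5
G0 X0.000 Y0.000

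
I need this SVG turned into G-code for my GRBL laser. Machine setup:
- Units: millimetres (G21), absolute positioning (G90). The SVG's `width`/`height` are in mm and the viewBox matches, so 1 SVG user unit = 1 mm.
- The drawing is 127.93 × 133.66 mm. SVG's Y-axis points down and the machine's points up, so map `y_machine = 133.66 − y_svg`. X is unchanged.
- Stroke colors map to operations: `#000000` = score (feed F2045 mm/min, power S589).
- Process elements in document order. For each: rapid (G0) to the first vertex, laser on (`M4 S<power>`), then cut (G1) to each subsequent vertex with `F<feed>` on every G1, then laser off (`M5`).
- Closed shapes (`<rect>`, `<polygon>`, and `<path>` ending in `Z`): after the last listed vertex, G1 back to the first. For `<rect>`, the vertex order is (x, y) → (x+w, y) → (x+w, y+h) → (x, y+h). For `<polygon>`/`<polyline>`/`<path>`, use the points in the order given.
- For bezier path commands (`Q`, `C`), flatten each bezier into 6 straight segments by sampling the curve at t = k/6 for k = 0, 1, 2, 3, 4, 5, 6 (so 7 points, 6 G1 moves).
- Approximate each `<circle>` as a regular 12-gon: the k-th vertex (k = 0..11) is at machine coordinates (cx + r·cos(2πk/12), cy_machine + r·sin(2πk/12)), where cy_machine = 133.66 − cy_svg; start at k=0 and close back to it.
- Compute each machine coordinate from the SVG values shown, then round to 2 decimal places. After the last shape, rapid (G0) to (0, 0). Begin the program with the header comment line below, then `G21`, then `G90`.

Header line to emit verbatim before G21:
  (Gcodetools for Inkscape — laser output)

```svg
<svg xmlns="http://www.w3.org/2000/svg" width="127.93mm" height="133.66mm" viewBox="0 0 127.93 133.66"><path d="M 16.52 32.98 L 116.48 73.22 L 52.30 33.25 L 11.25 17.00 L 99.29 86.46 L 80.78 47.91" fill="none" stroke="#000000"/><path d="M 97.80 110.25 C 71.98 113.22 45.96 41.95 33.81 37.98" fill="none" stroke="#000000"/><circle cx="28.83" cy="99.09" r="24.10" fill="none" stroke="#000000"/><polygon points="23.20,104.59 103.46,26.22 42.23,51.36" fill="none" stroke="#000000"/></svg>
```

(Gcodetools for Inkscape — laser output)
G21
G90
G0 X16.52 Y100.68
M4 S589
G1 X116.48 Y60.44 F2045
G1 X52.30 Y100.41 F2045
G1 X11.25 Y116.66 F2045
G1 X99.29 Y47.20 F2045
G1 X80.78 Y85.75 F2045
M5
G0 X97.80 Y23.41
M4 S589
G1 X84.94 Y27.46 F2045
G1 X72.43 Y39.94 F2045
G1 X60.68 Y56.94 F2045
G1 X50.06 Y74.52 F2045
G1 X40.98 Y88.74 F2045
G1 X33.81 Y95.68 F2045
M5
G0 X52.93 Y34.57
M4 S589
G1 X49.70 Y46.62 F2045
G1 X40.88 Y55.44 F2045
G1 X28.83 Y58.67 F2045
G1 X16.78 Y55.44 F2045
G1 X7.96 Y46.62 F2045
G1 X4.73 Y34.57 F2045
G1 X7.96 Y22.52 F2045
G1 X16.78 Y13.70 F2045
G1 X28.83 Y10.47 F2045
G1 X40.88 Y13.70 F2045
G1 X49.70 Y22.52 F2045
G1 X52.93 Y34.57 F2045
M5
G0 X23.20 Y29.07
M4 S589
G1 X103.46 Y107.44 F2045
G1 X42.23 Y82.30 F2045
G1 X23.20 Y29.07 F2045
M5
G0 X0.00 Y0.00

viewBox `0 0 127.93 133.66` with mm width/height → 1 unit = 1 mm. Flip: y_m = 133.66 − y_svg.

**Shape 1** — `<path>` open polyline, stroke `#000000` → score (S589, F2045). Machine vertices: (16.52,100.68) → (116.48,60.44) → (52.30,100.41) → (11.25,116.66) → (99.29,47.20) → (80.78,85.75). Open path.

**Shape 2** — `<path>` cubic bezier, stroke `#000000` → score (S589, F2045). Control points (SVG): P0=(97.80,110.25), P1=(71.98,113.22), P2=(45.96,41.95), P3=(33.81,37.98); sampled at t=k/6. Machine vertices: (97.80,23.41) → (84.94,27.46) → (72.43,39.94) → (60.68,56.94) → (50.06,74.52) → (40.98,88.74) → (33.81,95.68). Open path.

**Shape 3** — `<circle>` circle, stroke `#000000` → score (S589, F2045). Machine vertices: (52.93,34.57) → (49.70,46.62) → (40.88,55.44) → (28.83,58.67) → (16.78,55.44) → (7.96,46.62) → (4.73,34.57) → (7.96,22.52) → (16.78,13.70) → (28.83,10.47) → (40.88,13.70) → (49.70,22.52) → (52.93,34.57). Closed: final G1 returns to the first vertex.

**Shape 4** — `<polygon>` closed polygon, stroke `#000000` → score (S589, F2045). Machine vertices: (23.20,29.07) → (103.46,107.44) → (42.23,82.30) → (23.20,29.07). Closed: final G1 returns to the first vertex.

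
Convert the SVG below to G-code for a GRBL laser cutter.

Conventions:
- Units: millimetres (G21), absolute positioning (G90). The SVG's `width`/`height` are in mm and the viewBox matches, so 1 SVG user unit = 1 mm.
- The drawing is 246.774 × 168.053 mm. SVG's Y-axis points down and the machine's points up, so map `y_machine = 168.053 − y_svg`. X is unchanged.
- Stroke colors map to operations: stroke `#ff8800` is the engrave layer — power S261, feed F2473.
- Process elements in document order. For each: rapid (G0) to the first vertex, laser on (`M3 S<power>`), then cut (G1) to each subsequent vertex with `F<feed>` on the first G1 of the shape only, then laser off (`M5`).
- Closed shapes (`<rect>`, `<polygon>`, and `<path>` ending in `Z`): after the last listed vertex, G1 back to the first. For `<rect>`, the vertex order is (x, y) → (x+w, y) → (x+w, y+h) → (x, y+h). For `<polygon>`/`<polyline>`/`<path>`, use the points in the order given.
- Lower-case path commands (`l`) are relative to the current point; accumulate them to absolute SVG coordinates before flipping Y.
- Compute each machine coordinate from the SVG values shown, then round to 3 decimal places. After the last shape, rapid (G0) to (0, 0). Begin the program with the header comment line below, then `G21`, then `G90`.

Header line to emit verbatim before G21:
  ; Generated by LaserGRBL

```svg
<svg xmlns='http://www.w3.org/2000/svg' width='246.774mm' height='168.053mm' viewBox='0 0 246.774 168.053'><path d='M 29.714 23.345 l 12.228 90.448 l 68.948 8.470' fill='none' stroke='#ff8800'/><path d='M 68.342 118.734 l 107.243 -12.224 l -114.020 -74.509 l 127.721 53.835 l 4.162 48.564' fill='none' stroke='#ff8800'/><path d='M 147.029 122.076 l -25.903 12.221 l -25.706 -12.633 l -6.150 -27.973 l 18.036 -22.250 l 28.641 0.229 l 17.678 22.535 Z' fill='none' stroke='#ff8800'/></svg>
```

; Generated by LaserGRBL
G21
G90
G0 X29.714 Y144.708
M3 S261
G1 X41.942 Y54.260 F2473
G1 X110.890 Y45.790
M5
G0 X68.342 Y49.319
M3 S261
G1 X175.585 Y61.543 F2473
G1 X61.565 Y136.052
G1 X189.286 Y82.217
G1 X193.448 Y33.653
M5
G0 X147.029 Y45.977
M3 S261
G1 X121.126 Y33.756 F2473
G1 X95.420 Y46.389
G1 X89.270 Y74.362
G1 X107.306 Y96.612
G1 X135.947 Y96.383
G1 X153.625 Y73.848
G1 X147.029 Y45.977
M5
G0 X0.000 Y0.000

Since the viewBox matches the mm dimensions, user units are millimetres directly. The only transform is the Y-flip y_m = 168.053 − y_svg.

Shape 1 is a open polyline drawn with `<path>`. Its stroke #ff8800 means engrave at S261, F2473. After flipping Y the toolpath is (29.714,144.708) → (41.942,54.260) → (110.890,45.790).

Shape 2 is a open polyline drawn with `<path>`. Its stroke #ff8800 means engrave at S261, F2473. After flipping Y the toolpath is (68.342,49.319) → (175.585,61.543) → (61.565,136.052) → (189.286,82.217) → (193.448,33.653).

Shape 3 is a regular polygon drawn with `<path>`. Its stroke #ff8800 means engrave at S261, F2473. After flipping Y the toolpath is (147.029,45.977) → (121.126,33.756) → (95.420,46.389) → (89.270,74.362) → (107.306,96.612) → (135.947,96.383) → (153.625,73.848) → (147.029,45.977), returning to the start.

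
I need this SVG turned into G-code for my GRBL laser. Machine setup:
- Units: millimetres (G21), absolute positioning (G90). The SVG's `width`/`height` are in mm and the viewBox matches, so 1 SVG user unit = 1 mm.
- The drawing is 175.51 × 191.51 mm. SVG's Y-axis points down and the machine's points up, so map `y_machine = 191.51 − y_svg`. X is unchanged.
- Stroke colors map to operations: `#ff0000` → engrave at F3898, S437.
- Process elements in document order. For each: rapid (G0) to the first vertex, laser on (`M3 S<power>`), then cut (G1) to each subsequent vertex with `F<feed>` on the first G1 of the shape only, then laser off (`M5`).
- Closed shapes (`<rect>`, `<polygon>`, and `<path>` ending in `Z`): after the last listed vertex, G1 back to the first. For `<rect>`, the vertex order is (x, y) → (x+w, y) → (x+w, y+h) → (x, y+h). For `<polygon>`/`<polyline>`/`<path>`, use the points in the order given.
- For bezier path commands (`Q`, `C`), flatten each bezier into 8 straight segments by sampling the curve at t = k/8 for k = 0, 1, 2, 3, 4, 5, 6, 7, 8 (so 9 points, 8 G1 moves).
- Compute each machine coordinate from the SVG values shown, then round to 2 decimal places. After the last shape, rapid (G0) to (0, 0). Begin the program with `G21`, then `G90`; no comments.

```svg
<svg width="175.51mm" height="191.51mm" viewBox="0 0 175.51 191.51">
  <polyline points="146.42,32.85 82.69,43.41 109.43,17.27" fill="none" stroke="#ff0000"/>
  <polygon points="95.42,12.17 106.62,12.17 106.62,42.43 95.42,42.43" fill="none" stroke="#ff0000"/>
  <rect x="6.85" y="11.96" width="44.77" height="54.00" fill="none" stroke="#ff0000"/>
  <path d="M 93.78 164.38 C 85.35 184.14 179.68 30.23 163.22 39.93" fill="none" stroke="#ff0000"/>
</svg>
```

G21
G90
G0 X146.42 Y158.66
M3 S437
G1 X82.69 Y148.10 F3898
G1 X109.43 Y174.24
M5
G0 X95.42 Y179.34
M3 S437
G1 X106.62 Y179.34 F3898
G1 X106.62 Y149.08
G1 X95.42 Y149.08
G1 X95.42 Y179.34
M5
G0 X6.85 Y179.55
M3 S437
G1 X51.62 Y179.55 F3898
G1 X51.62 Y125.55
G1 X6.85 Y125.55
G1 X6.85 Y179.55
M5
G0 X93.78 Y27.13
M3 S437
G1 X95.02 Y27.20 F3898
G1 X103.39 Y39.60
G1 X116.39 Y60.38
G1 X131.51 Y85.58
G1 X146.26 Y111.26
G1 X158.13 Y133.45
G1 X164.62 Y148.21
G1 X163.22 Y151.58
M5
G0 X0.00 Y0.00

1 u = 1 mm; y_m = 191.51 − y.

[1] `<polyline>` open polyline, #ff0000→engrave S437 F3898: (146.42,158.66) → (82.69,148.10) → (109.43,174.24)

[2] `<polygon>` rectangle, #ff0000→engrave S437 F3898: (95.42,179.34) → (106.62,179.34) → (106.62,149.08) → (95.42,149.08) → (95.42,179.34) (closed)

[3] `<rect>` rectangle, #ff0000→engrave S437 F3898: (6.85,179.55) → (51.62,179.55) → (51.62,125.55) → (6.85,125.55) → (6.85,179.55) (closed)

[4] `<path>` cubic bezier, #ff0000→engrave S437 F3898: (93.78,27.13) → (95.02,27.20) → (103.39,39.60) → (116.39,60.38) → (131.51,85.58) → (146.26,111.26) → (158.13,133.45) → (164.62,148.21) → (163.22,151.58)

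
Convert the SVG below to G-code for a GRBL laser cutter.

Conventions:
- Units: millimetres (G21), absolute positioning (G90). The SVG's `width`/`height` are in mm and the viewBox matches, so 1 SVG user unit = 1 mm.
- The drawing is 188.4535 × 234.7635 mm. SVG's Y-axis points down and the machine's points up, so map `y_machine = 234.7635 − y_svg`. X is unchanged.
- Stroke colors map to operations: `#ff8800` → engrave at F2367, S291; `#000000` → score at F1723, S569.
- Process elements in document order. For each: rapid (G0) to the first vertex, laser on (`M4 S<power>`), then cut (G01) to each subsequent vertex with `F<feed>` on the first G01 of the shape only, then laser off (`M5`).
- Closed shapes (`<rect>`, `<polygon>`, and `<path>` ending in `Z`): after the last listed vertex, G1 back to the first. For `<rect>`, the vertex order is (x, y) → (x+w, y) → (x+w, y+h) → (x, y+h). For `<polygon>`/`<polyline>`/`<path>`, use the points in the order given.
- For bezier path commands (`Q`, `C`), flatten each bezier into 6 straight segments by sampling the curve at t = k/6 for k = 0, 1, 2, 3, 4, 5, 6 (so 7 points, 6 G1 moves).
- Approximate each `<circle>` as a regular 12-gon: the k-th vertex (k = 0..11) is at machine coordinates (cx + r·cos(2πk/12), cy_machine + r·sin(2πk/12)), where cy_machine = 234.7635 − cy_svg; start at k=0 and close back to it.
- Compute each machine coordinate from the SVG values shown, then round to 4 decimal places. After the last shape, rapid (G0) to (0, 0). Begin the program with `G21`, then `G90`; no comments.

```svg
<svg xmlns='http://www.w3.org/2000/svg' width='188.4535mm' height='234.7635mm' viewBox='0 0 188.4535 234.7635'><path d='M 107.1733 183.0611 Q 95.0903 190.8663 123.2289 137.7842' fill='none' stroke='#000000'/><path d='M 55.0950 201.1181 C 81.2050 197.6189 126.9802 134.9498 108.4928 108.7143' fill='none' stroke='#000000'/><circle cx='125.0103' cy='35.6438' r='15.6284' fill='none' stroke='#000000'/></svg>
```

viewBox `0 0 188.4535 234.7635` with mm width/height → 1 unit = 1 mm. Flip: y_m = 234.7635 − y_svg.

**Shape 1** — `<path>` quadratic bezier, stroke `#000000` → score (S569, F1723). Control points (SVG): P0=(107.1733,183.0611), P1=(95.0903,190.8663), P2=(123.2289,137.7842); sampled at t=k/6. Machine vertices: (107.1733,51.7024) → (104.2629,50.7920) → (103.5870,53.2642) → (105.1457,59.1190) → (108.9389,68.3565) → (114.9666,80.9766) → (123.2289,96.9793). Open path.

**Shape 2** — `<path>` cubic bezier, stroke `#000000` → score (S569, F1723). Control points (SVG): P0=(55.0950,201.1181), P1=(81.2050,197.6189), P2=(126.9802,134.9498), P3=(108.4928,108.7143); sampled at t=k/6. Machine vertices: (55.0950,33.6454) → (69.4002,39.8832) → (84.6516,53.3270) → (98.5179,71.3212) → (108.6678,91.2100) → (112.7698,110.3379) → (108.4928,126.0492). Open path.

**Shape 3** — `<circle>` circle, stroke `#000000` → score (S569, F1723). Machine vertices: (140.6387,199.1197) → (138.5449,206.9339) → (132.8245,212.6543) → (125.0103,214.7481) → (117.1961,212.6543) → (111.4757,206.9339) → (109.3819,199.1197) → (111.4757,191.3055) → (117.1961,185.5851) → (125.0103,183.4913) → (132.8245,185.5851) → (138.5449,191.3055) → (140.6387,199.1197). Closed: final G1 returns to the first vertex.

G21
G90
G0 X107.1733 Y51.7024
M4 S569
G01 X104.2629 Y50.7920 F1723
G01 X103.5870 Y53.2642
G01 X105.1457 Y59.1190
G01 X108.9389 Y68.3565
G01 X114.9666 Y80.9766
G01 X123.2289 Y96.9793
M5
G0 X55.0950 Y33.6454
M4 S569
G01 X69.4002 Y39.8832 F1723
G01 X84.6516 Y53.3270
G01 X98.5179 Y71.3212
G01 X108.6678 Y91.2100
G01 X112.7698 Y110.3379
G01 X108.4928 Y126.0492
M5
G0 X140.6387 Y199.1197
M4 S569
G01 X138.5449 Y206.9339 F1723
G01 X132.8245 Y212.6543
G01 X125.0103 Y214.7481
G01 X117.1961 Y212.6543
G01 X111.4757 Y206.9339
G01 X109.3819 Y199.1197
G01 X111.4757 Y191.3055
G01 X117.1961 Y185.5851
G01 X125.0103 Y183.4913
G01 X132.8245 Y185.5851
G01 X138.5449 Y191.3055
G01 X140.6387 Y199.1197
M5
G0 X0.0000 Y0.0000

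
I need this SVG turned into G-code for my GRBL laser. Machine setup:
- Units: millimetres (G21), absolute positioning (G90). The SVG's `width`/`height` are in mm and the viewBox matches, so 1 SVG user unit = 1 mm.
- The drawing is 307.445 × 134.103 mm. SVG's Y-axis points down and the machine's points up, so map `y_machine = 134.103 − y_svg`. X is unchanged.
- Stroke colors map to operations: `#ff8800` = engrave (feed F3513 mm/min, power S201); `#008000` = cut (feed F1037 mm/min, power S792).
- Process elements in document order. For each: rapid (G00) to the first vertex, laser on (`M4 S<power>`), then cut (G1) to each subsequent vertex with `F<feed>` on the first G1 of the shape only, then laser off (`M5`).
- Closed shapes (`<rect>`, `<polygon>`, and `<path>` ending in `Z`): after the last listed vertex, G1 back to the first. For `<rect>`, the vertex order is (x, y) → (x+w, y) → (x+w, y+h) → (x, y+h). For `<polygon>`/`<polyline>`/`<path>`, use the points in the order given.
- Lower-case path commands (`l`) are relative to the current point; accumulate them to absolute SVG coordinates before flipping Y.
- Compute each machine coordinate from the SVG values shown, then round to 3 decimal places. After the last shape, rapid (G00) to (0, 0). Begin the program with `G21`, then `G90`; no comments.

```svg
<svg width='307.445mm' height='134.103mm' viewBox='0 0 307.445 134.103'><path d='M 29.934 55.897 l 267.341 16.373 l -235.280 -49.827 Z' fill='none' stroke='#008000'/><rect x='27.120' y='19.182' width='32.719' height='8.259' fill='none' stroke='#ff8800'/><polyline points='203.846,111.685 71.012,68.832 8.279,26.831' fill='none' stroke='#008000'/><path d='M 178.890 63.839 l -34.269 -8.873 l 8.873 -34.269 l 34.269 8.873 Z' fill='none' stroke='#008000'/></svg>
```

G21
G90
G00 X29.934 Y78.206
M4 S792
G1 X297.275 Y61.833 F1037
G1 X61.995 Y111.660
G1 X29.934 Y78.206
M5
G00 X27.120 Y114.921
M4 S201
G1 X59.839 Y114.921 F3513
G1 X59.839 Y106.662
G1 X27.120 Y106.662
G1 X27.120 Y114.921
M5
G00 X203.846 Y22.418
M4 S792
G1 X71.012 Y65.271 F1037
G1 X8.279 Y107.272
M5
G00 X178.890 Y70.264
M4 S792
G1 X144.621 Y79.137 F1037
G1 X153.494 Y113.406
G1 X187.763 Y104.533
G1 X178.890 Y70.264
M5
G00 X0.000 Y0.000

viewBox `0 0 307.445 134.103` with mm width/height → 1 unit = 1 mm. Flip: y_m = 134.103 − y_svg.

**Shape 1** — `<path>` closed polygon, stroke `#008000` → cut (S792, F1037). Machine vertices: (29.934,78.206) → (297.275,61.833) → (61.995,111.660) → (29.934,78.206). Closed: final G1 returns to the first vertex.

**Shape 2** — `<rect>` rectangle, stroke `#ff8800` → engrave (S201, F3513). Machine vertices: (27.120,114.921) → (59.839,114.921) → (59.839,106.662) → (27.120,106.662) → (27.120,114.921). Closed: final G1 returns to the first vertex.

**Shape 3** — `<polyline>` open polyline, stroke `#008000` → cut (S792, F1037). Machine vertices: (203.846,22.418) → (71.012,65.271) → (8.279,107.272). Open path.

**Shape 4** — `<path>` regular polygon, stroke `#008000` → cut (S792, F1037). Machine vertices: (178.890,70.264) → (144.621,79.137) → (153.494,113.406) → (187.763,104.533) → (178.890,70.264). Closed: final G1 returns to the first vertex.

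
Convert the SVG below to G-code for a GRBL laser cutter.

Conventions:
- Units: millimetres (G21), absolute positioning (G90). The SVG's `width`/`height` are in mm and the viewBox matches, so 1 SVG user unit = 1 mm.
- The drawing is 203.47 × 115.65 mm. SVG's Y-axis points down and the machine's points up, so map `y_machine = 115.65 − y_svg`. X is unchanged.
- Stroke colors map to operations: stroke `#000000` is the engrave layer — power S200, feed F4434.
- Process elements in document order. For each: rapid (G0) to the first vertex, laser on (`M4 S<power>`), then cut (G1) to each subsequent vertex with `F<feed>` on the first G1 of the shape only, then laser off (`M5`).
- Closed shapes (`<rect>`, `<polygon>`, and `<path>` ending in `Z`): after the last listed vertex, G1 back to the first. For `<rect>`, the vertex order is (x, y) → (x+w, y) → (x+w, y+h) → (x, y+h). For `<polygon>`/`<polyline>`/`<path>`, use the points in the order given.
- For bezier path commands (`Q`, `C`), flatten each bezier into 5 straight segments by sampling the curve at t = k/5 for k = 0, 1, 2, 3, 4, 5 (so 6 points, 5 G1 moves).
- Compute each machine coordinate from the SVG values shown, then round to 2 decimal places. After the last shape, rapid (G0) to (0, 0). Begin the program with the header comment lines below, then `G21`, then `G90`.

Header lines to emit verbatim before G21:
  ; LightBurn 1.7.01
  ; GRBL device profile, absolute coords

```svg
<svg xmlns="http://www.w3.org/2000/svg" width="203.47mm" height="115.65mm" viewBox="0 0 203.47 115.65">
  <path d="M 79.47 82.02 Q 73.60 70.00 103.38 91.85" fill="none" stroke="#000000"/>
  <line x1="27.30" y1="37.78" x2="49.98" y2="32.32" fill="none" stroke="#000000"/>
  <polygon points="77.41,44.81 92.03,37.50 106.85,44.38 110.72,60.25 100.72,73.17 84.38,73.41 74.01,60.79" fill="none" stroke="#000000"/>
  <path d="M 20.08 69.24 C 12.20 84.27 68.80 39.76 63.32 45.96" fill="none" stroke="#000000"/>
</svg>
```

1 u = 1 mm; y_m = 115.65 − y.

[1] `<path>` quadratic bezier, #000000→engrave S200 F4434: (79.47,33.63) → (78.55,37.08) → (80.48,37.83) → (85.26,35.86) → (92.89,31.19) → (103.38,23.80)

[2] `<line>` line segment, #000000→engrave S200 F4434: (27.30,77.87) → (49.98,83.33)

[3] `<polygon>` regular polygon, #000000→engrave S200 F4434: (77.41,70.84) → (92.03,78.15) → (106.85,71.27) → (110.72,55.40) → (100.72,42.48) → (84.38,42.24) → (74.01,54.86) → (77.41,70.84) (closed)

[4] `<path>` cubic bezier, #000000→engrave S200 F4434: (20.08,46.41) → (22.08,43.65) → (33.47,49.90) → (48.20,59.85) → (60.17,68.21) → (63.32,69.69)

; LightBurn 1.7.01
; GRBL device profile, absolute coords
G21
G90
G0 X79.47 Y33.63
M4 S200
G1 X78.55 Y37.08 F4434
G1 X80.48 Y37.83
G1 X85.26 Y35.86
G1 X92.89 Y31.19
G1 X103.38 Y23.80
M5
G0 X27.30 Y77.87
M4 S200
G1 X49.98 Y83.33 F4434
M5
G0 X77.41 Y70.84
M4 S200
G1 X92.03 Y78.15 F4434
G1 X106.85 Y71.27
G1 X110.72 Y55.40
G1 X100.72 Y42.48
G1 X84.38 Y42.24
G1 X74.01 Y54.86
G1 X77.41 Y70.84
M5
G0 X20.08 Y46.41
M4 S200
G1 X22.08 Y43.65 F4434
G1 X33.47 Y49.90
G1 X48.20 Y59.85
G1 X60.17 Y68.21
G1 X63.32 Y69.69
M5
G0 X0.00 Y0.00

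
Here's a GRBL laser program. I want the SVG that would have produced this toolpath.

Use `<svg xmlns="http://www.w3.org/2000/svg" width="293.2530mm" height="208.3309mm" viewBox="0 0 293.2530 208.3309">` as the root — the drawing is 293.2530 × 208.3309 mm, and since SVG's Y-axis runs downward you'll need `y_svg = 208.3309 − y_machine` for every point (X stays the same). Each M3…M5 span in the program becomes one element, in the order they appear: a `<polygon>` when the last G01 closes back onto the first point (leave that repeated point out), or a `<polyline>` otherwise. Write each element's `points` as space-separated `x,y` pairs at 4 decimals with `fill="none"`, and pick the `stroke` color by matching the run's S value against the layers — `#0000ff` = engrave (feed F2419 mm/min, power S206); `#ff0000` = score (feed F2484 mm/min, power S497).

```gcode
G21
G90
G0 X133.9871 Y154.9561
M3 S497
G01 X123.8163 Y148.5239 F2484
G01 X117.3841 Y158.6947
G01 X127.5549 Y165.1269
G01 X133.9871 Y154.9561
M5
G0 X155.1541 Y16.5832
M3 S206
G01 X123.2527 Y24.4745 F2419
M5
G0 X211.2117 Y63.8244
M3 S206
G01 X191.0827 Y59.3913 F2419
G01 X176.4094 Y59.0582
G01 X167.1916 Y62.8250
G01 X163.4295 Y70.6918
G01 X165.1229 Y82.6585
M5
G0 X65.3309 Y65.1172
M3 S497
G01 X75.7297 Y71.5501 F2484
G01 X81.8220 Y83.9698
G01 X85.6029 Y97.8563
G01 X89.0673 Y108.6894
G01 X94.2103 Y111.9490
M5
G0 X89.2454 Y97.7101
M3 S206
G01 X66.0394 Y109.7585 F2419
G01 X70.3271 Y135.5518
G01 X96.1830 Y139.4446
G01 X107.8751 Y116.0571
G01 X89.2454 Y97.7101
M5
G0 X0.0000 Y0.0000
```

<svg xmlns="http://www.w3.org/2000/svg" width="293.2530mm" height="208.3309mm" viewBox="0 0 293.2530 208.3309">
  <polygon points="133.9871,53.3748 123.8163,59.8070 117.3841,49.6362 127.5549,43.2040" fill="none" stroke="#ff0000"/>
  <polyline points="155.1541,191.7477 123.2527,183.8564" fill="none" stroke="#0000ff"/>
  <polyline points="211.2117,144.5065 191.0827,148.9396 176.4094,149.2727 167.1916,145.5059 163.4295,137.6391 165.1229,125.6724" fill="none" stroke="#0000ff"/>
  <polyline points="65.3309,143.2137 75.7297,136.7808 81.8220,124.3611 85.6029,110.4746 89.0673,99.6415 94.2103,96.3819" fill="none" stroke="#ff0000"/>
  <polygon points="89.2454,110.6208 66.0394,98.5724 70.3271,72.7791 96.1830,68.8863 107.8751,92.2738" fill="none" stroke="#0000ff"/>
</svg>

Machine Y-up, SVG Y-down with viewBox height 208.3309, so y_svg = 208.3309 − y_machine; X carries over.

Run 1: S497 ⇒ score layer `#ff0000`. The run returns to its start, so emit a `<polygon>` with points (Y-flipped): 133.9871,53.3748 123.8163,59.8070 117.3841,49.6362 127.5549,43.2040.

Run 2: S206 ⇒ engrave layer `#0000ff`. The run is open, so emit a `<polyline>` with points (Y-flipped): 155.1541,191.7477 123.2527,183.8564.

Run 3: power S206 maps to stroke `#0000ff` (engrave). The run is open, so emit a `<polyline>` with points (Y-flipped): 211.2117,144.5065 191.0827,148.9396 176.4094,149.2727 167.1916,145.5059 163.4295,137.6391 165.1229,125.6724.

Run 4: power S497 maps to stroke `#ff0000` (score). The run is open, so emit a `<polyline>` with points (Y-flipped): 65.3309,143.2137 75.7297,136.7808 81.8220,124.3611 85.6029,110.4746 89.0673,99.6415 94.2103,96.3819.

Run 5: power S206 maps to stroke `#0000ff` (engrave). The run returns to its start, so emit a `<polygon>` with points (Y-flipped): 89.2454,110.6208 66.0394,98.5724 70.3271,72.7791 96.1830,68.8863 107.8751,92.2738.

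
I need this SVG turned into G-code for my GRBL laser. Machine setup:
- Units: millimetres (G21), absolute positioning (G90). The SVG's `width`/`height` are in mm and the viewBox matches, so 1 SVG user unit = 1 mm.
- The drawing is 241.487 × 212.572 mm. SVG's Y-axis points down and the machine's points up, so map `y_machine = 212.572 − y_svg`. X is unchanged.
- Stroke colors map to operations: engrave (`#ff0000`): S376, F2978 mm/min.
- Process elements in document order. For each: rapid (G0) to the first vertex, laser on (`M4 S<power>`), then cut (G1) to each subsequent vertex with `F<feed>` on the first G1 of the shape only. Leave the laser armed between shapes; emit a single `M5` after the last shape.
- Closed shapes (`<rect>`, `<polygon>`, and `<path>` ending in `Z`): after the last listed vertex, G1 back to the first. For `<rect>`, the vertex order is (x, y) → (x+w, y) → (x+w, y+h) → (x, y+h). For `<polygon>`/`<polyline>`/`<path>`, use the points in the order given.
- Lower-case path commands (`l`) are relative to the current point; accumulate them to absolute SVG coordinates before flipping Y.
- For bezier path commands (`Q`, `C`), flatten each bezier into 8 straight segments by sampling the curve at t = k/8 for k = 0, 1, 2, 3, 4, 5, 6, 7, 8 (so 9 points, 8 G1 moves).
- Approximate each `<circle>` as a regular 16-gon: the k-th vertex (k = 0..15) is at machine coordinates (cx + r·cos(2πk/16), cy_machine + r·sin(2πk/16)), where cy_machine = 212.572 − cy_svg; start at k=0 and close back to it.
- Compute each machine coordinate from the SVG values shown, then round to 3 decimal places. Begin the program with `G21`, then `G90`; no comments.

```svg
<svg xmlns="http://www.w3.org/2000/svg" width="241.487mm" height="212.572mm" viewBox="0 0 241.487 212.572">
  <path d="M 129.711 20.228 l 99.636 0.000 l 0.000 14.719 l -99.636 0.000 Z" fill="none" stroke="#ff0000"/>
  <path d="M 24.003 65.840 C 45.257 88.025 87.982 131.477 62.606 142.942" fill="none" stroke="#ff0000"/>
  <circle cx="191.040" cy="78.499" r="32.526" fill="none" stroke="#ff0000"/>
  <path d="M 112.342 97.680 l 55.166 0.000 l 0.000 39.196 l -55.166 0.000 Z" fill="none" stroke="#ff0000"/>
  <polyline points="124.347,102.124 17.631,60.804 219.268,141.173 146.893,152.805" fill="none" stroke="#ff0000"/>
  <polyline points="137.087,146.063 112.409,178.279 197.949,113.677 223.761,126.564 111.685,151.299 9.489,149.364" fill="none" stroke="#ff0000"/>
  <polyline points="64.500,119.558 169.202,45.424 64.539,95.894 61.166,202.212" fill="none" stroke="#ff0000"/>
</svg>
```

1 u = 1 mm; y_m = 212.572 − y.

[1] `<path>` rectangle, #ff0000→engrave S376 F2978: (129.711,192.344) → (229.347,192.344) → (229.347,177.625) → (129.711,177.625) → (129.711,192.344) (closed)

[2] `<path>` cubic bezier, #ff0000→engrave S376 F2978: (24.003,146.732) → (32.805,137.520) → (42.570,126.938) → (52.248,115.610) → (60.791,104.161) → (67.147,93.214) → (70.269,83.394) → (69.105,75.325) → (62.606,69.630)

[3] `<circle>` circle, #ff0000→engrave S376 F2978: (223.566,134.073) → (221.090,146.520) → (214.039,157.072) → (203.487,164.123) → (191.040,166.599) → (178.593,164.123) → (168.041,157.072) → (160.990,146.520) → (158.514,134.073) → (160.990,121.626) → (168.041,111.074) → (178.593,104.023) → (191.040,101.547) → (203.487,104.023) → (214.039,111.074) → (221.090,121.626) → (223.566,134.073) (closed)

[4] `<path>` rectangle, #ff0000→engrave S376 F2978: (112.342,114.892) → (167.508,114.892) → (167.508,75.696) → (112.342,75.696) → (112.342,114.892) (closed)

[5] `<polyline>` open polyline, #ff0000→engrave S376 F2978: (124.347,110.448) → (17.631,151.768) → (219.268,71.399) → (146.893,59.767)

[6] `<polyline>` open polyline, #ff0000→engrave S376 F2978: (137.087,66.509) → (112.409,34.293) → (197.949,98.895) → (223.761,86.008) → (111.685,61.273) → (9.489,63.208)

[7] `<polyline>` open polyline, #ff0000→engrave S376 F2978: (64.500,93.014) → (169.202,167.148) → (64.539,116.678) → (61.166,10.360)

G21
G90
G0 X129.711 Y192.344
M4 S376
G1 X229.347 Y192.344 F2978
G1 X229.347 Y177.625
G1 X129.711 Y177.625
G1 X129.711 Y192.344
G0 X24.003 Y146.732
M4 S376
G1 X32.805 Y137.520 F2978
G1 X42.570 Y126.938
G1 X52.248 Y115.610
G1 X60.791 Y104.161
G1 X67.147 Y93.214
G1 X70.269 Y83.394
G1 X69.105 Y75.325
G1 X62.606 Y69.630
G0 X223.566 Y134.073
M4 S376
G1 X221.090 Y146.520 F2978
G1 X214.039 Y157.072
G1 X203.487 Y164.123
G1 X191.040 Y166.599
G1 X178.593 Y164.123
G1 X168.041 Y157.072
G1 X160.990 Y146.520
G1 X158.514 Y134.073
G1 X160.990 Y121.626
G1 X168.041 Y111.074
G1 X178.593 Y104.023
G1 X191.040 Y101.547
G1 X203.487 Y104.023
G1 X214.039 Y111.074
G1 X221.090 Y121.626
G1 X223.566 Y134.073
G0 X112.342 Y114.892
M4 S376
G1 X167.508 Y114.892 F2978
G1 X167.508 Y75.696
G1 X112.342 Y75.696
G1 X112.342 Y114.892
G0 X124.347 Y110.448
M4 S376
G1 X17.631 Y151.768 F2978
G1 X219.268 Y71.399
G1 X146.893 Y59.767
G0 X137.087 Y66.509
M4 S376
G1 X112.409 Y34.293 F2978
G1 X197.949 Y98.895
G1 X223.761 Y86.008
G1 X111.685 Y61.273
G1 X9.489 Y63.208
G0 X64.500 Y93.014
M4 S376
G1 X169.202 Y167.148 F2978
G1 X64.539 Y116.678
G1 X61.166 Y10.360
M5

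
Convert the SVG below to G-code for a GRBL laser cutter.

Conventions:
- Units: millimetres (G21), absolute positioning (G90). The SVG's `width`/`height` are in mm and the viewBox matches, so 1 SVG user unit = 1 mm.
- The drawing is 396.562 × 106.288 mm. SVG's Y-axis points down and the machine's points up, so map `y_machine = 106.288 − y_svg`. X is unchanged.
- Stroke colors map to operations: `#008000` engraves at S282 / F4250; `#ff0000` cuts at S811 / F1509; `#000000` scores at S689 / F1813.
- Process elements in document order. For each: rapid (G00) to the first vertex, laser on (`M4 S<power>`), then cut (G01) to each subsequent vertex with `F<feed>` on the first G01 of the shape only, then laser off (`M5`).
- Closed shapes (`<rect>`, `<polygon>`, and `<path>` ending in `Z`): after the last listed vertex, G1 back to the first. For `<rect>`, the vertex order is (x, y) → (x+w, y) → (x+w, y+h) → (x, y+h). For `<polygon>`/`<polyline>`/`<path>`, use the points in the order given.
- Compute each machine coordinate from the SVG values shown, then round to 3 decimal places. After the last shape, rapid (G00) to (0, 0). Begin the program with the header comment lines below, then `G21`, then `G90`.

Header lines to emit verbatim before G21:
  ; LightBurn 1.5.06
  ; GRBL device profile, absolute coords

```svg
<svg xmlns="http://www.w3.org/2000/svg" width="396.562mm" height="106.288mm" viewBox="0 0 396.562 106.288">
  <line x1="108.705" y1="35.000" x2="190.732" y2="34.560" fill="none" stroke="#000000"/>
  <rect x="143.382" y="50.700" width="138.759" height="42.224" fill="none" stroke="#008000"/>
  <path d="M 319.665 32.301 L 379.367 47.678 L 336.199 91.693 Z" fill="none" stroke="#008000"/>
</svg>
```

Since the viewBox matches the mm dimensions, user units are millimetres directly. The only transform is the Y-flip y_m = 106.288 − y_svg.

Shape 1 is a line segment drawn with `<line>`. Its stroke #000000 means score at S689, F1813. After flipping Y the toolpath is (108.705,71.288) → (190.732,71.728).

Shape 2 is a rectangle drawn with `<rect>`. Its stroke #008000 means engrave at S282, F4250. After flipping Y the toolpath is (143.382,55.588) → (282.141,55.588) → (282.141,13.364) → (143.382,13.364) → (143.382,55.588), returning to the start.

Shape 3 is a regular polygon drawn with `<path>`. Its stroke #008000 means engrave at S282, F4250. After flipping Y the toolpath is (319.665,73.987) → (379.367,58.610) → (336.199,14.595) → (319.665,73.987), returning to the start.

; LightBurn 1.5.06
; GRBL device profile, absolute coords
G21
G90
G00 X108.705 Y71.288
M4 S689
G01 X190.732 Y71.728 F1813
M5
G00 X143.382 Y55.588
M4 S282
G01 X282.141 Y55.588 F4250
G01 X282.141 Y13.364
G01 X143.382 Y13.364
G01 X143.382 Y55.588
M5
G00 X319.665 Y73.987
M4 S282
G01 X379.367 Y58.610 F4250
G01 X336.199 Y14.595
G01 X319.665 Y73.987
M5
G00 X0.000 Y0.000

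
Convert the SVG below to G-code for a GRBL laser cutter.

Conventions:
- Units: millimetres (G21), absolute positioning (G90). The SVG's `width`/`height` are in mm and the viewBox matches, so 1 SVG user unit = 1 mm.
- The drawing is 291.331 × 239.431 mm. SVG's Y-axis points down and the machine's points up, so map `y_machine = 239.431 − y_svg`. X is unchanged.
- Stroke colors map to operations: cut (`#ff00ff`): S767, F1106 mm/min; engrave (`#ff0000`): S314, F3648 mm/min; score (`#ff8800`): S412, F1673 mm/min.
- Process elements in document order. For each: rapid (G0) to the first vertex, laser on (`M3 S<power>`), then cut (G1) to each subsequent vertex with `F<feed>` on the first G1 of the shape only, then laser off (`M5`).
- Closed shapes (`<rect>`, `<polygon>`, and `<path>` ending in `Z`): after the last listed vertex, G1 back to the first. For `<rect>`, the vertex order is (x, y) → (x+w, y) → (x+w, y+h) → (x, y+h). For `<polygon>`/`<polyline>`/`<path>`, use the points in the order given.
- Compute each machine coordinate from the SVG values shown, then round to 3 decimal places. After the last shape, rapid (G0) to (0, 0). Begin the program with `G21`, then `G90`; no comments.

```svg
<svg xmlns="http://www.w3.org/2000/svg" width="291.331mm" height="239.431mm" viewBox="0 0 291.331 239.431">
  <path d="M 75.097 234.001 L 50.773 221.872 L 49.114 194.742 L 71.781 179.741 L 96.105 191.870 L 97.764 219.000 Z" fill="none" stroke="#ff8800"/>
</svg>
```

G21
G90
G0 X75.097 Y5.430
M3 S412
G1 X50.773 Y17.559 F1673
G1 X49.114 Y44.689
G1 X71.781 Y59.690
G1 X96.105 Y47.561
G1 X97.764 Y20.431
G1 X75.097 Y5.430
M5
G0 X0.000 Y0.000

viewBox `0 0 291.331 239.431` with mm width/height → 1 unit = 1 mm. Flip: y_m = 239.431 − y_svg.

**Shape 1** — `<path>` regular polygon, stroke `#ff8800` → score (S412, F1673). Machine vertices: (75.097,5.430) → (50.773,17.559) → (49.114,44.689) → (71.781,59.690) → (96.105,47.561) → (97.764,20.431) → (75.097,5.430). Closed: final G1 returns to the first vertex.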